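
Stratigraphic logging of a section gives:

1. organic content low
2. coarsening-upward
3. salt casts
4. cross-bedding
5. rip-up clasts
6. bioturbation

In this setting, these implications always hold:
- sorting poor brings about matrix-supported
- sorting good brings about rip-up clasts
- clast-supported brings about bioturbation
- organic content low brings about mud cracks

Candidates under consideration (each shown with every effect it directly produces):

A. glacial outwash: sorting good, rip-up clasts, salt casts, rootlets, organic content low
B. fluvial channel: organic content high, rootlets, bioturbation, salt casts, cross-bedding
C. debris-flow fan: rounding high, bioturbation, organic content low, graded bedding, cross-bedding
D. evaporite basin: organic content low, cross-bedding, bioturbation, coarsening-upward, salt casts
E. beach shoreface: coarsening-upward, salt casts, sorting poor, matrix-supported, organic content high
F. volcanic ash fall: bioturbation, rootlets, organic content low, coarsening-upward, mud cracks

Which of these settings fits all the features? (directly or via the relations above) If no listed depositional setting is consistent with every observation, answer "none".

Testing each hypothesis:
(A) glacial outwash — organic content low ✓; coarsening-upward ✗; salt casts ✓; cross-bedding ✗; rip-up clasts ✓; bioturbation ✗
(B) fluvial channel — fails on organic content low, coarsening-upward, rip-up clasts (predicts organic content high, not organic content low)
(C) debris-flow fan — organic content low ✓; coarsening-upward ✗; salt casts ✗; cross-bedding ✓; rip-up clasts ✗; bioturbation ✓
(D) evaporite basin — does not account for rip-up clasts
(E) beach shoreface — organic content low ✗; coarsening-upward ✓; salt casts ✓; cross-bedding ✗; rip-up clasts ✗; bioturbation ✗
(F) volcanic ash fall — organic content low ✓; coarsening-upward ✓; salt casts ✗; cross-bedding ✗; rip-up clasts ✗; bioturbation ✓
None of the listed candidates fits everything.

none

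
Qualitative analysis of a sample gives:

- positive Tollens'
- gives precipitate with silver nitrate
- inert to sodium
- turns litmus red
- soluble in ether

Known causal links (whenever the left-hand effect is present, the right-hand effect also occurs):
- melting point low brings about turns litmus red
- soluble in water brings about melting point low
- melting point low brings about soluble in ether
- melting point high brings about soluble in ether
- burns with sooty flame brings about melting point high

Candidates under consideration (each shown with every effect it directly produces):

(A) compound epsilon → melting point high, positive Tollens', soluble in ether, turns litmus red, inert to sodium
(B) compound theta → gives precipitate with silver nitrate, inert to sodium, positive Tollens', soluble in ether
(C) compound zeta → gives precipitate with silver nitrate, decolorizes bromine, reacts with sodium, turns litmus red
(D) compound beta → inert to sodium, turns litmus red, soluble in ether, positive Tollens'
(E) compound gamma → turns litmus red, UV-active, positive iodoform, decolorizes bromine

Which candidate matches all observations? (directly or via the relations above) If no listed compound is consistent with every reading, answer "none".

none

Per-candidate check:
(A) compound epsilon — positive Tollens' match; gives precipitate with silver nitrate miss; inert to sodium match; turns litmus red match; soluble in ether match
(B) compound theta — positive Tollens' match; gives precipitate with silver nitrate match; inert to sodium match; turns litmus red miss; soluble in ether match
(C) compound zeta — fails on positive Tollens', inert to sodium, soluble in ether (predicts reacts with sodium, not inert to sodium)
(D) compound beta — does not account for gives precipitate with silver nitrate
(E) compound gamma — does not account for positive Tollens', gives precipitate with silver nitrate, inert to sodium, soluble in ether
No candidate is consistent with all observations.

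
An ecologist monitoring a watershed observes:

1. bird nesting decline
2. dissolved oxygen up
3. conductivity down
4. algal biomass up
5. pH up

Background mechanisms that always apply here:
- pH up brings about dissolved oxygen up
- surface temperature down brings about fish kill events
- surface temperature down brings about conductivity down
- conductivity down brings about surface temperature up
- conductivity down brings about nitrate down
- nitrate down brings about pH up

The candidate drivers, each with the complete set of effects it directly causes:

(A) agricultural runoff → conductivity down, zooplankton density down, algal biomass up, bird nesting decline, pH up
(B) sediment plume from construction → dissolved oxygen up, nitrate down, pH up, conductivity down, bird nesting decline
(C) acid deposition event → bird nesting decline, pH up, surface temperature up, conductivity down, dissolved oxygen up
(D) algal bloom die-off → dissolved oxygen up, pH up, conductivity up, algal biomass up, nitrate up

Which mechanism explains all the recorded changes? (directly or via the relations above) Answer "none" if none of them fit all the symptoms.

A

For each candidate, compare predicted effects to what was observed:
(A) agricultural runoff — accounts for every observation (dissolved oxygen up by pH up → dissolved oxygen up)
(B) sediment plume from construction — bird nesting decline match; dissolved oxygen up match; conductivity down match; algal biomass up miss; pH up match
(C) acid deposition event — bird nesting decline match; dissolved oxygen up match; conductivity down match; algal biomass up miss; pH up match
(D) algal bloom die-off — fails on bird nesting decline, conductivity down (predicts conductivity up, not conductivity down)
(A) is the only candidate with no mismatches.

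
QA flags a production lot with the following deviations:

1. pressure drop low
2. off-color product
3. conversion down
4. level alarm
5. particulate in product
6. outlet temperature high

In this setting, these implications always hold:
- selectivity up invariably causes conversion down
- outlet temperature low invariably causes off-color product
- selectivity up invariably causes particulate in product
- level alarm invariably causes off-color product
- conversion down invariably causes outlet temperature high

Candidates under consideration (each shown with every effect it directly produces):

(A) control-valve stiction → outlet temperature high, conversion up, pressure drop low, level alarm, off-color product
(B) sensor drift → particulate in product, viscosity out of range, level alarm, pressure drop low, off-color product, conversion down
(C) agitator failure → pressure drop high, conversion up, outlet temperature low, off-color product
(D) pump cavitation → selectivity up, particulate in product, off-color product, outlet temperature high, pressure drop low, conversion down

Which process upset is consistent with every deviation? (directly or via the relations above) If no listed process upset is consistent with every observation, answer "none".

Checking each candidate against the observations:
(A) control-valve stiction — fails on conversion down, particulate in product (predicts conversion up, not conversion down)
(B) sensor drift — pressure drop low match; off-color product match; conversion down match; level alarm match; particulate in product match; outlet temperature high match (via conversion down → outlet temperature high)
(C) agitator failure — pressure drop low miss; off-color product match; conversion down miss; level alarm miss; particulate in product miss; outlet temperature high miss
(D) pump cavitation — does not account for level alarm
Only (B) is consistent with every observation.

B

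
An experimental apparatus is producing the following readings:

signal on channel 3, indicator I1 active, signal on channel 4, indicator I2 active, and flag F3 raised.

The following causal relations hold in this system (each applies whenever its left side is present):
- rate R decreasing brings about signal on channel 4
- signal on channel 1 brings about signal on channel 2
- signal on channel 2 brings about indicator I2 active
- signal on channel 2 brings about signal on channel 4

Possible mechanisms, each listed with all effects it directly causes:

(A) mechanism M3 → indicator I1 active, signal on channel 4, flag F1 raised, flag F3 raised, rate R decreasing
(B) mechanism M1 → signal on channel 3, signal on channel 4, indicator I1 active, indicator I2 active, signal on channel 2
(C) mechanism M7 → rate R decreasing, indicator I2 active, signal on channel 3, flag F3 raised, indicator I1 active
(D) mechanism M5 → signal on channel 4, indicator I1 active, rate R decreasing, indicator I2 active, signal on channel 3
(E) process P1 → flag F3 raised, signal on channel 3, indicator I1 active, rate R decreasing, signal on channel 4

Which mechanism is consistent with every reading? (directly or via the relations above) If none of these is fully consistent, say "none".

C

Testing each hypothesis:
(A) mechanism M3 — signal on channel 3 miss; indicator I1 active match; signal on channel 4 match; indicator I2 active miss; flag F3 raised match
(B) mechanism M1 — signal on channel 3 match; indicator I1 active match; signal on channel 4 match; indicator I2 active match; flag F3 raised miss
(C) mechanism M7 — signal on channel 3 match; indicator I1 active match; signal on channel 4 match (through rate R decreasing → signal on channel 4); indicator I2 active match; flag F3 raised match
(D) mechanism M5 — does not account for flag F3 raised
(E) process P1 — does not account for indicator I2 active
Only (C) is consistent with every observation.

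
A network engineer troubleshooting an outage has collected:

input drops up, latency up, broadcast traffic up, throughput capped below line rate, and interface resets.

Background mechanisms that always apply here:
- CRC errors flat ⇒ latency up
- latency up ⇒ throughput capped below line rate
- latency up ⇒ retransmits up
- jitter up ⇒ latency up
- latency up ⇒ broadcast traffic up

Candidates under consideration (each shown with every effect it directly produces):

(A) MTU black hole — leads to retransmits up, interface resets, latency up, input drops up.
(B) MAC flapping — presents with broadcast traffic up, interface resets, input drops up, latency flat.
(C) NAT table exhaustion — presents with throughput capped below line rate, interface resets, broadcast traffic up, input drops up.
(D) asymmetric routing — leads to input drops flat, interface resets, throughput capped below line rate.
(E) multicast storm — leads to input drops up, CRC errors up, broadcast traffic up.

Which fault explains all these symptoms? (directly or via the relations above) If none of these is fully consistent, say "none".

A

Per-candidate check:
(A) MTU black hole — accounts for every observation (broadcast traffic up by latency up → broadcast traffic up)
(B) MAC flapping — input drops up +; latency up -; broadcast traffic up +; throughput capped below line rate -; interface resets +
(C) NAT table exhaustion — does not account for latency up
(D) asymmetric routing — fails on input drops up, latency up, broadcast traffic up (predicts input drops flat, not input drops up)
(E) multicast storm — input drops up +; latency up -; broadcast traffic up +; throughput capped below line rate -; interface resets -
(A) alone accounts for all the evidence.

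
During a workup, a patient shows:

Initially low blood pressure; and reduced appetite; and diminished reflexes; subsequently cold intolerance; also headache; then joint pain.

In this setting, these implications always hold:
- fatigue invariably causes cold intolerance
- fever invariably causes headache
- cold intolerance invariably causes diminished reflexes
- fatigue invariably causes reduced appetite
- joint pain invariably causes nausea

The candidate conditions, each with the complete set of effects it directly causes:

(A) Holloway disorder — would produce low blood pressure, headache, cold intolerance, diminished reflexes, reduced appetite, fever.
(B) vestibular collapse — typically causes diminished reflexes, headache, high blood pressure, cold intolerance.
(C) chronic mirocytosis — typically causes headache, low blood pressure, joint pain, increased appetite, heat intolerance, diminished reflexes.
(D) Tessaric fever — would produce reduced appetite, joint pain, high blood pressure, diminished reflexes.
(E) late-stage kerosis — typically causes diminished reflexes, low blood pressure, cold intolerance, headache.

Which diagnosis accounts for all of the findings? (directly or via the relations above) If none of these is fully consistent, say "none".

For each candidate, compare predicted effects to what was observed:
(A) Holloway disorder — does not account for joint pain
(B) vestibular collapse — fails on low blood pressure, reduced appetite, joint pain (predicts high blood pressure, not low blood pressure)
(C) chronic mirocytosis — low blood pressure +; reduced appetite -; diminished reflexes +; cold intolerance -; headache +; joint pain +
(D) Tessaric fever — low blood pressure -; reduced appetite +; diminished reflexes +; cold intolerance -; headache -; joint pain +
(E) late-stage kerosis — low blood pressure +; reduced appetite -; diminished reflexes +; cold intolerance +; headache +; joint pain -
No candidate is consistent with all observations.

none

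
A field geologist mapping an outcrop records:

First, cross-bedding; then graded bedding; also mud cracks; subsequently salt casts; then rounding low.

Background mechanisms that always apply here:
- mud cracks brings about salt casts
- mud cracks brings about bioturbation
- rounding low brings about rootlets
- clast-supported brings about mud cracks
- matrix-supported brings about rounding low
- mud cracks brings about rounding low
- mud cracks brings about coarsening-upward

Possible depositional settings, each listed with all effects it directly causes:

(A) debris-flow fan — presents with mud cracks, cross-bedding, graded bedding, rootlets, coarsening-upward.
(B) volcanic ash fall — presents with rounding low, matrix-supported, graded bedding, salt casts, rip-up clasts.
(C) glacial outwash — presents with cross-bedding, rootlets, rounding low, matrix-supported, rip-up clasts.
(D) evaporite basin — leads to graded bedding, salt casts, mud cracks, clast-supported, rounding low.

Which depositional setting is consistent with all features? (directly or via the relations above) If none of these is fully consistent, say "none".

A

For each candidate, compare predicted effects to what was observed:
(A) debris-flow fan — cross-bedding +; graded bedding +; mud cracks +; salt casts + (via mud cracks → salt casts); rounding low + (via mud cracks → rounding low)
(B) volcanic ash fall — does not account for cross-bedding, mud cracks
(C) glacial outwash — cross-bedding +; graded bedding -; mud cracks -; salt casts -; rounding low +
(D) evaporite basin — cross-bedding -; graded bedding +; mud cracks +; salt casts +; rounding low +
Only (A) is consistent with every observation.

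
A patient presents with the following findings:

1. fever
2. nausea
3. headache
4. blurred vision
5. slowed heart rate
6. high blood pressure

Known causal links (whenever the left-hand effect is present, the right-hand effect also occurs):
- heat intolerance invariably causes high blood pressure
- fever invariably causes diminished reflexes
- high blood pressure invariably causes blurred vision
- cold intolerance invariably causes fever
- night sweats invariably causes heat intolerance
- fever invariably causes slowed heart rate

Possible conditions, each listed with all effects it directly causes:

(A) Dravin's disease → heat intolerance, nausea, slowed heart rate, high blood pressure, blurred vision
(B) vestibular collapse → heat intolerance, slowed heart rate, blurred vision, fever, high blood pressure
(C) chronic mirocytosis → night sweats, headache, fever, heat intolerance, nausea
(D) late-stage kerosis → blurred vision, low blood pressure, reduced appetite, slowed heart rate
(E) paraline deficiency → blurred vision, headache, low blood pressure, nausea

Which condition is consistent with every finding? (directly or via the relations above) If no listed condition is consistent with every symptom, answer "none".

C

Testing each hypothesis:
(A) Dravin's disease — fever miss; nausea match; headache miss; blurred vision match; slowed heart rate match; high blood pressure match
(B) vestibular collapse — fever match; nausea miss; headache miss; blurred vision match; slowed heart rate match; high blood pressure match
(C) chronic mirocytosis — fever match; nausea match; headache match; blurred vision match (through heat intolerance → high blood pressure → blurred vision); slowed heart rate match (through fever → slowed heart rate); high blood pressure match (through heat intolerance → high blood pressure)
(D) late-stage kerosis — fever miss; nausea miss; headache miss; blurred vision match; slowed heart rate match; high blood pressure miss
(E) paraline deficiency — fever miss; nausea match; headache match; blurred vision match; slowed heart rate miss; high blood pressure miss
(C) alone accounts for all the evidence.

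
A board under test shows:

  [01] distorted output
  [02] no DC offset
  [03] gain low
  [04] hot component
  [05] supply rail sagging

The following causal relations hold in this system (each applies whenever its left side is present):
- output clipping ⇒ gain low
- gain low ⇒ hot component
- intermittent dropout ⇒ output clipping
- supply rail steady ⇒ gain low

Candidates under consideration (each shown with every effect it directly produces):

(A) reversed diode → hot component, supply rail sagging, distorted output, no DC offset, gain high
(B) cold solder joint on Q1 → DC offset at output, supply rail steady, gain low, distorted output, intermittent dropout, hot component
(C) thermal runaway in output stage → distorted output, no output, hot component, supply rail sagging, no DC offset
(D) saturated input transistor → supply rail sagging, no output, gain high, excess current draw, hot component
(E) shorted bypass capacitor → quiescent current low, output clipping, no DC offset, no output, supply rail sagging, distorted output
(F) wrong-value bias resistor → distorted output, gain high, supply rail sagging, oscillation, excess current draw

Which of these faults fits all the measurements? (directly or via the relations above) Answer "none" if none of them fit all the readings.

E

Per-candidate check:
(A) reversed diode — distorted output +; no DC offset +; gain low -; hot component +; supply rail sagging +
(B) cold solder joint on Q1 — fails on no DC offset, supply rail sagging (predicts DC offset at output, not no DC offset; predicts supply rail steady, not supply rail sagging)
(C) thermal runaway in output stage — does not account for gain low
(D) saturated input transistor — distorted output -; no DC offset -; gain low -; hot component +; supply rail sagging +
(E) shorted bypass capacitor — accounts for every observation (gain low via output clipping → gain low)
(F) wrong-value bias resistor — fails on no DC offset, gain low, hot component (predicts gain high, not gain low)
Only (E) is consistent with every observation.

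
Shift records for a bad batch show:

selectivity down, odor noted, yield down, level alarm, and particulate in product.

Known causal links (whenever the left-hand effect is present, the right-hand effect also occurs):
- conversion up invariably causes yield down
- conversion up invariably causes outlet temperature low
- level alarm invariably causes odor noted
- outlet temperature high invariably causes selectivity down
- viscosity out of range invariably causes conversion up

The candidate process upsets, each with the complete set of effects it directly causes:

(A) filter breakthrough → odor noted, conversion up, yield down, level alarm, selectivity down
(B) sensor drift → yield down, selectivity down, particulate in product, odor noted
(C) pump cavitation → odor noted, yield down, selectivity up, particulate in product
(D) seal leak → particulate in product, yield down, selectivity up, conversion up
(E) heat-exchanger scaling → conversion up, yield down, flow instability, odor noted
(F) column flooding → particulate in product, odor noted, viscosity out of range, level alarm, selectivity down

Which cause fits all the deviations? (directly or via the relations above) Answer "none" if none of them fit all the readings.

For each candidate, compare predicted effects to what was observed:
(A) filter breakthrough — selectivity down ✓; odor noted ✓; yield down ✓; level alarm ✓; particulate in product ✗
(B) sensor drift — does not account for level alarm
(C) pump cavitation — selectivity down ✗; odor noted ✓; yield down ✓; level alarm ✗; particulate in product ✓
(D) seal leak — fails on selectivity down, odor noted, level alarm (predicts selectivity up, not selectivity down)
(E) heat-exchanger scaling — does not account for selectivity down, level alarm, particulate in product
(F) column flooding — selectivity down ✓; odor noted ✓; yield down ✓ (by viscosity out of range → conversion up → yield down); level alarm ✓; particulate in product ✓
Only (F) is consistent with every observation.

F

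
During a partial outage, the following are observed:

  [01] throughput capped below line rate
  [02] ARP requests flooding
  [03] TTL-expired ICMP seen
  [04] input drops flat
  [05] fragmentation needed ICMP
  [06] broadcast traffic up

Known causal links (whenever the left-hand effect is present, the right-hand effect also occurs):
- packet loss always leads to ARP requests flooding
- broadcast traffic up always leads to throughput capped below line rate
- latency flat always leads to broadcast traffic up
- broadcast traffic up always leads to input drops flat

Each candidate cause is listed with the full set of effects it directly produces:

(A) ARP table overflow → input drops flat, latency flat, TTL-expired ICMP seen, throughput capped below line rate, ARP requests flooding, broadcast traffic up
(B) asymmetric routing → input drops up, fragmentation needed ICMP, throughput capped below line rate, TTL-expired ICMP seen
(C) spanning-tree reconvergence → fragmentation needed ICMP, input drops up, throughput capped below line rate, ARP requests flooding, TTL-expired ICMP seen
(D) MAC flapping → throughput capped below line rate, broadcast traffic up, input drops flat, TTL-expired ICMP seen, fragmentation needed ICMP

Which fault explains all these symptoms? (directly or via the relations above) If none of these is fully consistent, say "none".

none

Testing each hypothesis:
(A) ARP table overflow — does not account for fragmentation needed ICMP
(B) asymmetric routing — throughput capped below line rate +; ARP requests flooding -; TTL-expired ICMP seen +; input drops flat -; fragmentation needed ICMP +; broadcast traffic up -
(C) spanning-tree reconvergence — fails on input drops flat, broadcast traffic up (predicts input drops up, not input drops flat)
(D) MAC flapping — does not account for ARP requests flooding
None of the listed candidates fits everything.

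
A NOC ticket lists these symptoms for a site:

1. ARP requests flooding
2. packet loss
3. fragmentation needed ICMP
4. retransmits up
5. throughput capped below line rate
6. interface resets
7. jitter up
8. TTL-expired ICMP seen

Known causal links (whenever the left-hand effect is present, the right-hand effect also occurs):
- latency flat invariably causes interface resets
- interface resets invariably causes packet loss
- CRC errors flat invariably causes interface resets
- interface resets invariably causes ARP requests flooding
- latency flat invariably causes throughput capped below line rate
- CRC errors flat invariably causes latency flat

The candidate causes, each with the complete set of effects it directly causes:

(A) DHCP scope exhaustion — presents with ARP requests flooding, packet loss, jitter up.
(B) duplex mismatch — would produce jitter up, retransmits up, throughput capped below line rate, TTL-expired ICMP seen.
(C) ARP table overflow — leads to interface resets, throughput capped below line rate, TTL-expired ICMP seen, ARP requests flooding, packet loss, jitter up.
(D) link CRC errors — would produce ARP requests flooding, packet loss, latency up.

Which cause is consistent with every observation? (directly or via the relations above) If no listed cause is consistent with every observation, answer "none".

Per-candidate check:
(A) DHCP scope exhaustion — ARP requests flooding yes; packet loss yes; fragmentation needed ICMP NO; retransmits up NO; throughput capped below line rate NO; interface resets NO; jitter up yes; TTL-expired ICMP seen NO
(B) duplex mismatch — ARP requests flooding NO; packet loss NO; fragmentation needed ICMP NO; retransmits up yes; throughput capped below line rate yes; interface resets NO; jitter up yes; TTL-expired ICMP seen yes
(C) ARP table overflow — does not account for fragmentation needed ICMP, retransmits up
(D) link CRC errors — does not account for fragmentation needed ICMP, retransmits up, throughput capped below line rate, interface resets, jitter up, TTL-expired ICMP seen
None of the listed candidates fits everything.

none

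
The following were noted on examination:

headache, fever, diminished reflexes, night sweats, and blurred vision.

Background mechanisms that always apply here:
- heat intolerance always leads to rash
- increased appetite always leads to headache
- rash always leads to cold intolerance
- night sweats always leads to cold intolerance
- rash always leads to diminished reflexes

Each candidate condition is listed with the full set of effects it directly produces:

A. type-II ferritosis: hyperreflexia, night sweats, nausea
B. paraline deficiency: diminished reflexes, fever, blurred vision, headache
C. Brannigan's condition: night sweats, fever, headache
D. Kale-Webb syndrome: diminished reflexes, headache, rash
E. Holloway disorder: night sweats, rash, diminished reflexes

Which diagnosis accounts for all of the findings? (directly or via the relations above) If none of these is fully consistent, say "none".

Per-candidate check:
(A) type-II ferritosis — headache miss; fever miss; diminished reflexes miss; night sweats match; blurred vision miss
(B) paraline deficiency — headache match; fever match; diminished reflexes match; night sweats miss; blurred vision match
(C) Brannigan's condition — headache match; fever match; diminished reflexes miss; night sweats match; blurred vision miss
(D) Kale-Webb syndrome — headache match; fever miss; diminished reflexes match; night sweats miss; blurred vision miss
(E) Holloway disorder — does not account for headache, fever, blurred vision
No candidate is consistent with all observations.

none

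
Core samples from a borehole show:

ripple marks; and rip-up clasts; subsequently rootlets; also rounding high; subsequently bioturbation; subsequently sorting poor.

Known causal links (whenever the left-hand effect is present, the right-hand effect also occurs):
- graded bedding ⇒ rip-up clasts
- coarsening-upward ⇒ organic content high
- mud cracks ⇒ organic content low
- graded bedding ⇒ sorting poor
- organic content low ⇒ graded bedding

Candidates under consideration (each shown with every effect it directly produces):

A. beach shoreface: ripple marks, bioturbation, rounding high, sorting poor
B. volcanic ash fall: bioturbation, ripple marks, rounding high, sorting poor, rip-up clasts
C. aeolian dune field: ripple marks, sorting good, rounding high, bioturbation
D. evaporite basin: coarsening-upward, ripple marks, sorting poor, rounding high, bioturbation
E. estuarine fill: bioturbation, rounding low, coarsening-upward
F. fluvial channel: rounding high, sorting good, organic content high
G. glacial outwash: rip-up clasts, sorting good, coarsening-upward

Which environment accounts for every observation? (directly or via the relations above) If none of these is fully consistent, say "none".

Per-candidate check:
(A) beach shoreface — ripple marks ✓; rip-up clasts ✗; rootlets ✗; rounding high ✓; bioturbation ✓; sorting poor ✓
(B) volcanic ash fall — ripple marks ✓; rip-up clasts ✓; rootlets ✗; rounding high ✓; bioturbation ✓; sorting poor ✓
(C) aeolian dune field — ripple marks ✓; rip-up clasts ✗; rootlets ✗; rounding high ✓; bioturbation ✓; sorting poor ✗
(D) evaporite basin — ripple marks ✓; rip-up clasts ✗; rootlets ✗; rounding high ✓; bioturbation ✓; sorting poor ✓
(E) estuarine fill — ripple marks ✗; rip-up clasts ✗; rootlets ✗; rounding high ✗; bioturbation ✓; sorting poor ✗
(F) fluvial channel — ripple marks ✗; rip-up clasts ✗; rootlets ✗; rounding high ✓; bioturbation ✗; sorting poor ✗
(G) glacial outwash — ripple marks ✗; rip-up clasts ✓; rootlets ✗; rounding high ✗; bioturbation ✗; sorting poor ✗
No candidate is consistent with all observations.

none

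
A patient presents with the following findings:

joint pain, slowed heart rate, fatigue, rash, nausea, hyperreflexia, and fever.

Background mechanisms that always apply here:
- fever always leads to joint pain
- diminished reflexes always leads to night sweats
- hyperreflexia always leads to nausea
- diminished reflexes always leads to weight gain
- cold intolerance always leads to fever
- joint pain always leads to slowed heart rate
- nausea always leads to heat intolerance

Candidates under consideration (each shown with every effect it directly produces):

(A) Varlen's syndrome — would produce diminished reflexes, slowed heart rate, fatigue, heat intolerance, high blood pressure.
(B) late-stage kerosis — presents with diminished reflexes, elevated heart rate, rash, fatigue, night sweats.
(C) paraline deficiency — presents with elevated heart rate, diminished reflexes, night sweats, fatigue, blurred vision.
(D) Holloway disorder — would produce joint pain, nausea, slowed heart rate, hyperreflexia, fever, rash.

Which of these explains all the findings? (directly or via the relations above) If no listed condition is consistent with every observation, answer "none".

For each candidate, compare predicted effects to what was observed:
(A) Varlen's syndrome — fails on joint pain, rash, nausea, hyperreflexia, fever (predicts diminished reflexes, not hyperreflexia)
(B) late-stage kerosis — joint pain -; slowed heart rate -; fatigue +; rash +; nausea -; hyperreflexia -; fever -
(C) paraline deficiency — fails on joint pain, slowed heart rate, rash, nausea, hyperreflexia, fever (predicts elevated heart rate, not slowed heart rate; predicts diminished reflexes, not hyperreflexia)
(D) Holloway disorder — joint pain +; slowed heart rate +; fatigue -; rash +; nausea +; hyperreflexia +; fever +
Every candidate fails on at least one observation.

none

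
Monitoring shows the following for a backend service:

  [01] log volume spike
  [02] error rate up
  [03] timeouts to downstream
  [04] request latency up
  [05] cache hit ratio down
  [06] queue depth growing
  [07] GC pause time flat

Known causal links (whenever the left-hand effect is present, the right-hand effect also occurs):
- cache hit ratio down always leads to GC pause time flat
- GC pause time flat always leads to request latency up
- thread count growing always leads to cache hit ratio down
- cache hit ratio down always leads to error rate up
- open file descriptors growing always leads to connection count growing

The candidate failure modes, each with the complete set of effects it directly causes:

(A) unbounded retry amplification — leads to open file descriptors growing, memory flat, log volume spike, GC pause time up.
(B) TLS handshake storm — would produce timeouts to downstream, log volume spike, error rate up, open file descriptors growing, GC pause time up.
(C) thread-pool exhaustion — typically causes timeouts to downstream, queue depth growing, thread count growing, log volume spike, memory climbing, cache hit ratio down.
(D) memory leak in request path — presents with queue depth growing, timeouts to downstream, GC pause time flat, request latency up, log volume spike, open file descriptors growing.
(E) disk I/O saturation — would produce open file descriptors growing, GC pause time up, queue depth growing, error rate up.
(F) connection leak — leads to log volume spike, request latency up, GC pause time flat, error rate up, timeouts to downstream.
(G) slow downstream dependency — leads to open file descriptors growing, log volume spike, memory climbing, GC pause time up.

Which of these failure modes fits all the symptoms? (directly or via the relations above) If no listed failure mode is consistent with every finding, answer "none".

C

For each candidate, compare predicted effects to what was observed:
(A) unbounded retry amplification — log volume spike yes; error rate up NO; timeouts to downstream NO; request latency up NO; cache hit ratio down NO; queue depth growing NO; GC pause time flat NO
(B) TLS handshake storm — fails on request latency up, cache hit ratio down, queue depth growing, GC pause time flat (predicts GC pause time up, not GC pause time flat)
(C) thread-pool exhaustion — log volume spike yes; error rate up yes (through cache hit ratio down → error rate up); timeouts to downstream yes; request latency up yes (through cache hit ratio down → GC pause time flat → request latency up); cache hit ratio down yes; queue depth growing yes; GC pause time flat yes (through cache hit ratio down → GC pause time flat)
(D) memory leak in request path — does not account for error rate up, cache hit ratio down
(E) disk I/O saturation — log volume spike NO; error rate up yes; timeouts to downstream NO; request latency up NO; cache hit ratio down NO; queue depth growing yes; GC pause time flat NO
(F) connection leak — log volume spike yes; error rate up yes; timeouts to downstream yes; request latency up yes; cache hit ratio down NO; queue depth growing NO; GC pause time flat yes
(G) slow downstream dependency — fails on error rate up, timeouts to downstream, request latency up, cache hit ratio down, queue depth growing, GC pause time flat (predicts GC pause time up, not GC pause time flat)
Only (C) is consistent with every observation.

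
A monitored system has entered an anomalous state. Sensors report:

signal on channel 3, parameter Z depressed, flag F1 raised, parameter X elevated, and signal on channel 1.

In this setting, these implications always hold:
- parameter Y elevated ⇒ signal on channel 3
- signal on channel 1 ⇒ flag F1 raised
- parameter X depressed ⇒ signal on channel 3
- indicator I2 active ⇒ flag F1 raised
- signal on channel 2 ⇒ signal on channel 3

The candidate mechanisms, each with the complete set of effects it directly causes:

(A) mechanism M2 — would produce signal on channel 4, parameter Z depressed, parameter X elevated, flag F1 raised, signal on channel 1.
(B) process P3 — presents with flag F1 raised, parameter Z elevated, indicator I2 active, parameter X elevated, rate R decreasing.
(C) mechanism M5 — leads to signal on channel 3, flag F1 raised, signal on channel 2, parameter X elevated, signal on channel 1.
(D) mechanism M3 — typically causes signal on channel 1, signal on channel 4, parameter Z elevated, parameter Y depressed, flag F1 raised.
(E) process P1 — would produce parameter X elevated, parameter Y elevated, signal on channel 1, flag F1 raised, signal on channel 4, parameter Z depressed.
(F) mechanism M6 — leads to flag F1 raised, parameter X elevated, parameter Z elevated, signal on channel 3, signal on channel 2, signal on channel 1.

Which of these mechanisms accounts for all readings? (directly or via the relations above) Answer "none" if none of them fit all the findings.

E

For each candidate, compare predicted effects to what was observed:
(A) mechanism M2 — does not account for signal on channel 3
(B) process P3 — signal on channel 3 -; parameter Z depressed -; flag F1 raised +; parameter X elevated +; signal on channel 1 -
(C) mechanism M5 — does not account for parameter Z depressed
(D) mechanism M3 — fails on signal on channel 3, parameter Z depressed, parameter X elevated (predicts parameter Z elevated, not parameter Z depressed)
(E) process P1 — signal on channel 3 + (through parameter Y elevated → signal on channel 3); parameter Z depressed +; flag F1 raised +; parameter X elevated +; signal on channel 1 +
(F) mechanism M6 — signal on channel 3 +; parameter Z depressed -; flag F1 raised +; parameter X elevated +; signal on channel 1 +
Only (E) is consistent with every observation.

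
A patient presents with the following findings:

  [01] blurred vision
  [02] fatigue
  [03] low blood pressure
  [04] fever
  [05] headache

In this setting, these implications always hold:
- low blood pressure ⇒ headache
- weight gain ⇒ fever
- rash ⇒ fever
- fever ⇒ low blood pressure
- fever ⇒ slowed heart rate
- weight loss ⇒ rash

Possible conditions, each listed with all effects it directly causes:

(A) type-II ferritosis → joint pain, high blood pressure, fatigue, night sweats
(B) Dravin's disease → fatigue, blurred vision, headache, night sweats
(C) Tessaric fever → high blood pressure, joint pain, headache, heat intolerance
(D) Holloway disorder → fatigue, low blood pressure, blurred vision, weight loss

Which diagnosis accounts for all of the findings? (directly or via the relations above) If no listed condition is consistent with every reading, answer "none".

D

Per-candidate check:
(A) type-II ferritosis — fails on blurred vision, low blood pressure, fever, headache (predicts high blood pressure, not low blood pressure)
(B) Dravin's disease — does not account for low blood pressure, fever
(C) Tessaric fever — fails on blurred vision, fatigue, low blood pressure, fever (predicts high blood pressure, not low blood pressure)
(D) Holloway disorder — accounts for every observation (fever via weight loss → rash → fever)
(D) alone accounts for all the evidence.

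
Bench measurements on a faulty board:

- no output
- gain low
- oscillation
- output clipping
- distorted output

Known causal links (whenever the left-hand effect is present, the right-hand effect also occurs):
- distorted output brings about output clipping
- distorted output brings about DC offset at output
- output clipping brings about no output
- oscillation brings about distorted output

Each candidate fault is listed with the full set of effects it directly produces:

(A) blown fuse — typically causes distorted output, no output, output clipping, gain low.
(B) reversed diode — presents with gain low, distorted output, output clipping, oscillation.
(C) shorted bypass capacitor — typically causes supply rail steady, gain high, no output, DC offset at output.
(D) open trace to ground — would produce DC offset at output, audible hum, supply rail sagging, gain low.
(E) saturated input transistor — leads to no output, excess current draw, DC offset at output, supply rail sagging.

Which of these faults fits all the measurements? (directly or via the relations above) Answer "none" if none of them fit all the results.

Checking each candidate against the observations:
(A) blown fuse — does not account for oscillation
(B) reversed diode — no output + (through output clipping → no output); gain low +; oscillation +; output clipping +; distorted output +
(C) shorted bypass capacitor — no output +; gain low -; oscillation -; output clipping -; distorted output -
(D) open trace to ground — no output -; gain low +; oscillation -; output clipping -; distorted output -
(E) saturated input transistor — does not account for gain low, oscillation, output clipping, distorted output
Only (B) is consistent with every observation.

B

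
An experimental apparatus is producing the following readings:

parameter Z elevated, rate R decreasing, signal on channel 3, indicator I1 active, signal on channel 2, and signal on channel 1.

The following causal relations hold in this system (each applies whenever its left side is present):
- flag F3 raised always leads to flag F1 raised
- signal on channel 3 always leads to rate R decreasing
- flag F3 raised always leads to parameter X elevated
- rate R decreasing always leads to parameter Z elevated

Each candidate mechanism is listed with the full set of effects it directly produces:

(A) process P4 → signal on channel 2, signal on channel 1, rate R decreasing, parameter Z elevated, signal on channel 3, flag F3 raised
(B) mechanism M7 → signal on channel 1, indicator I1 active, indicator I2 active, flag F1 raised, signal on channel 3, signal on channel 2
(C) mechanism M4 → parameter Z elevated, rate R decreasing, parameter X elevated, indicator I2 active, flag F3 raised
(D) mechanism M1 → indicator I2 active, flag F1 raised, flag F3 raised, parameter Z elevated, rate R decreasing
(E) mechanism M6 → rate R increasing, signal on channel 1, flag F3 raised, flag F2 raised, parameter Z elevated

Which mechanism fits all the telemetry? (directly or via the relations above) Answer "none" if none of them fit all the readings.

B

For each candidate, compare predicted effects to what was observed:
(A) process P4 — does not account for indicator I1 active
(B) mechanism M7 — accounts for every observation (parameter Z elevated by signal on channel 3 → rate R decreasing → parameter Z elevated)
(C) mechanism M4 — does not account for signal on channel 3, indicator I1 active, signal on channel 2, signal on channel 1
(D) mechanism M1 — parameter Z elevated +; rate R decreasing +; signal on channel 3 -; indicator I1 active -; signal on channel 2 -; signal on channel 1 -
(E) mechanism M6 — parameter Z elevated +; rate R decreasing -; signal on channel 3 -; indicator I1 active -; signal on channel 2 -; signal on channel 1 +
Only (B) is consistent with every observation.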